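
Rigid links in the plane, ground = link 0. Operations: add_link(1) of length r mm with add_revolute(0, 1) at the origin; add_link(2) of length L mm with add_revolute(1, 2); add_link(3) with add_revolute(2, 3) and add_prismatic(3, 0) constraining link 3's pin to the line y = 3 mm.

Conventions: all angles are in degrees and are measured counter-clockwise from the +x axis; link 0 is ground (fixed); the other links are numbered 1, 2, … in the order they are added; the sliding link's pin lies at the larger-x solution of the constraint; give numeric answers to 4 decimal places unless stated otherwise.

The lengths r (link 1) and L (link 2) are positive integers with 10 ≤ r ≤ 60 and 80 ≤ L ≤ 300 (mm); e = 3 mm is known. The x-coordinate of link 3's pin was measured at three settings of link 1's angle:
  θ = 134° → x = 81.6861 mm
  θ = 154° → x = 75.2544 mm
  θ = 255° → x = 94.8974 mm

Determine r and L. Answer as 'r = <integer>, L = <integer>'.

constraint per measurement: (x − r cos θ)² + (r sin θ − e)² = L²
subtracting the θ₁ and θ₂ equations cancels the r² and L² terms:
r = (x₁² − x₂²) / (2[(x₁cos θ₁ + e sin θ₁) − (x₂cos θ₂ + e sin θ₂)]) = 42.9999 → r = 43
L² = (x₁ − r cos θ₁)² + (r sin θ₁ − e)² = 13225.0075 → L = 115.0000 → L = 115
check at θ₃=255°: x = 94.8974 (printed 94.8974) ✓

r = 43, L = 115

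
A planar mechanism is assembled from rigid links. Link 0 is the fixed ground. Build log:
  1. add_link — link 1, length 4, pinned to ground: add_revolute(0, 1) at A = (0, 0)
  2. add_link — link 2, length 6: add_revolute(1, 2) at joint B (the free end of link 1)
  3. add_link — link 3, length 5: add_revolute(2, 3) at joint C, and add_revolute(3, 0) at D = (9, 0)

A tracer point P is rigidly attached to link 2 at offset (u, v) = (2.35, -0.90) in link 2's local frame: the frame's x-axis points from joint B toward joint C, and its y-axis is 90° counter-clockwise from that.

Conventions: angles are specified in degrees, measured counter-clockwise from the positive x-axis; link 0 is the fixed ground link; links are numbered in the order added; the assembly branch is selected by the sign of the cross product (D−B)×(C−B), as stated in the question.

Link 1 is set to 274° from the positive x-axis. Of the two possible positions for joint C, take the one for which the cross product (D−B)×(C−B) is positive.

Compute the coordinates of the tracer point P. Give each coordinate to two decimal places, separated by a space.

A=(0,0), D=(9.00,0)
B = A + 4.00·(cos274°, sin274°) = (0.2790, -3.9903)
|BD| = 9.5905
circle(B,6.00) ∩ circle(D,5.00): a=5.3687, h=2.6789
  candidates: C₊=(4.0464,0.6795) cross=25.692; C₋=(6.2756,-4.1926) cross=-25.692
  branch + wants cross > 0 → take C=(4.0464,0.6795) (cross=25.692)
ex = (C−B)/|BC| = (0.6279,0.7783); ey = (-0.7783,0.6279)
P = B + 2.35·ex + -0.90·ey = (2.4550,-2.7264)

2.46 -2.73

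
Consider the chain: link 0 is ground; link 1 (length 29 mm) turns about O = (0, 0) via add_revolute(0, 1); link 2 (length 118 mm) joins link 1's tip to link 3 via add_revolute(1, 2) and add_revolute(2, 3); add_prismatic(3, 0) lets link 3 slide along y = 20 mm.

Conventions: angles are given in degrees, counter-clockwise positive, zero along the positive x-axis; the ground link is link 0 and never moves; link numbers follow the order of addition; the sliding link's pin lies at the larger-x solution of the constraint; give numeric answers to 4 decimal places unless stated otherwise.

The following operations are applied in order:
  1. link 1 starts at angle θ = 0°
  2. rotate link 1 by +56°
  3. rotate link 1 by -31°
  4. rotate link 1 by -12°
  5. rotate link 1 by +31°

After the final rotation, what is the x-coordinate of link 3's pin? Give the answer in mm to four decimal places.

geometry: r = 29 mm, L = 118 mm, e = 20 mm; θ starts at 0°
rotate link 1 by +56°: θ ← 0° +56° = 56°
rotate link 1 by -31°: θ ← 56° -31° = 25°
rotate link 1 by -12°: θ ← 25° -12° = 13°
rotate link 1 by +31°: θ ← 13° +31° = 44°
crank pin P = (r cos θ, r sin θ) = (20.860854, 20.145093)
h = r sin θ − e = 20.145093 − 20 = 0.145093
x = r cos θ + √(L² − h²) = 20.860854 + 117.999911 = 138.860765

138.8608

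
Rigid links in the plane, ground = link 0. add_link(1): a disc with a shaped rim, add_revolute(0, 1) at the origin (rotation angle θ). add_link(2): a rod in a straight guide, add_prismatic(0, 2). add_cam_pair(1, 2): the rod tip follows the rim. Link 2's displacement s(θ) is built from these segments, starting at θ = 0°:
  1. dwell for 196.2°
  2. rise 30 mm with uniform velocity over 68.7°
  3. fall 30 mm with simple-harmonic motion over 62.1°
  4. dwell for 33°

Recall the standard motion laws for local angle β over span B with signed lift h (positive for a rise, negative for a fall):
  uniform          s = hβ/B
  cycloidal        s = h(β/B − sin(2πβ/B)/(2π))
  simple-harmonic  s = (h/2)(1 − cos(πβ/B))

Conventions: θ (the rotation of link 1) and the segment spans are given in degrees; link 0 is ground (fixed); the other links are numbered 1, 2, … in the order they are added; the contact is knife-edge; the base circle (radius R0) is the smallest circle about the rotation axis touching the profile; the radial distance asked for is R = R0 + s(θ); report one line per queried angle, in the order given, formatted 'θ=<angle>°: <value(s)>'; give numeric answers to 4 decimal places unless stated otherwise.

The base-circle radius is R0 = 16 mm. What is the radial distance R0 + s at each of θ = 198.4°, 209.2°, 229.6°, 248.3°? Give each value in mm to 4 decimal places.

segment 1 (0° to 196.2°, dwell): s unchanged at 0.0000
θ = 198.4° falls in segment 2 (196.2° to 264.9°, uniform, h = 30): β = 198.4 − 196.2 = 2.2°, B = 68.7°; Δs = 30·2.2/68.7 = 0.9607; s = 0.0000 + 0.9607 = 0.9607
θ = 209.2° falls in segment 2 (196.2° to 264.9°, uniform, h = 30): β = 209.2 − 196.2 = 13°, B = 68.7°; Δs = 30·13/68.7 = 5.6769; s = 0.0000 + 5.6769 = 5.6769
θ = 229.6° falls in segment 2 (196.2° to 264.9°, uniform, h = 30): β = 229.6 − 196.2 = 33.4°, B = 68.7°; Δs = 30·33.4/68.7 = 14.5852; s = 0.0000 + 14.5852 = 14.5852
θ = 248.3° falls in segment 2 (196.2° to 264.9°, uniform, h = 30): β = 248.3 − 196.2 = 52.1°, B = 68.7°; Δs = 30·52.1/68.7 = 22.7511; s = 0.0000 + 22.7511 = 22.7511
θ=198.4°: R = R0 + s = 16 + 0.9607 = 16.9607
θ=209.2°: R = R0 + s = 16 + 5.6769 = 21.6769
θ=229.6°: R = R0 + s = 16 + 14.5852 = 30.5852
θ=248.3°: R = R0 + s = 16 + 22.7511 = 38.7511

θ=198.4°: 16.9607
θ=209.2°: 21.6769
θ=229.6°: 30.5852
θ=248.3°: 38.7511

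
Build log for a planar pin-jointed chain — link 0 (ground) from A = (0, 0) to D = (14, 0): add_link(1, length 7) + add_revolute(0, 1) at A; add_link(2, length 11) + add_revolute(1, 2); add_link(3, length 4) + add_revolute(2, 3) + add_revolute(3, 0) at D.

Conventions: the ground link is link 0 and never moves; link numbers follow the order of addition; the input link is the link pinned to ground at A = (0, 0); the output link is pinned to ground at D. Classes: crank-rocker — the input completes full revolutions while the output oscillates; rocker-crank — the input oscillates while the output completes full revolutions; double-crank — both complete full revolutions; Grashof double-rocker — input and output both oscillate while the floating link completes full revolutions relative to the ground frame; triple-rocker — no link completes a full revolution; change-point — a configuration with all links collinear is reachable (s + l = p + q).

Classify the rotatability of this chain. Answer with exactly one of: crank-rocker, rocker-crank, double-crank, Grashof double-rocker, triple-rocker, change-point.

lengths: ground=14, input=7, coupler=11, output=4
sorted: s=4 (shortest), l=14 (longest), p+q=18
s + l = 18 vs p + q = 18
s + l = p + q → change-point (collinear configuration reachable)

change-point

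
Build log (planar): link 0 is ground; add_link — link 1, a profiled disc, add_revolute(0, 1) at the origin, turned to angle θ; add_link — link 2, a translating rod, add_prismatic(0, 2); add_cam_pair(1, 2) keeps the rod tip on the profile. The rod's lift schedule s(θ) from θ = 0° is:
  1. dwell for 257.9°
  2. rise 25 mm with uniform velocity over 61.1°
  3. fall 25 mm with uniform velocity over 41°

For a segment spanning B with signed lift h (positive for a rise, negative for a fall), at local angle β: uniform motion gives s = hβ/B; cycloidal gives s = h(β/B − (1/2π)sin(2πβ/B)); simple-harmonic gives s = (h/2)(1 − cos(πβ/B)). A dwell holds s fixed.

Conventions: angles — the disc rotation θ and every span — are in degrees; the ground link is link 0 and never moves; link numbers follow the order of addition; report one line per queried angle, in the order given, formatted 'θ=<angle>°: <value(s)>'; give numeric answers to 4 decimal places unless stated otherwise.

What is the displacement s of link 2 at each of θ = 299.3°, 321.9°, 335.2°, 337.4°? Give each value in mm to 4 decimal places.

seg 1 [0°–257.9°] dwell: s stays 0.0000
seg 2 [257.9°–319°] uniform, h=25: θ=299.3° here. β=41.4, B=61.1. 25·41.4/61.1 = 16.9394 → s = 16.9394
seg 2 [257.9°–319°] uniform, h=25: full span → s += 25 → s = 25.0000
seg 3 [319°–360°] uniform, h=-25: θ=321.9° here. β=2.9, B=41. -25·2.9/41 = -1.7683 → s = 23.2317
seg 3 [319°–360°] uniform, h=-25: θ=335.2° here. β=16.2, B=41. -25·16.2/41 = -9.8780 → s = 15.1220
seg 3 [319°–360°] uniform, h=-25: θ=337.4° here. β=18.4, B=41. -25·18.4/41 = -11.2195 → s = 13.7805

θ=299.3°: 16.9394
θ=321.9°: 23.2317
θ=335.2°: 15.1220
θ=337.4°: 13.7805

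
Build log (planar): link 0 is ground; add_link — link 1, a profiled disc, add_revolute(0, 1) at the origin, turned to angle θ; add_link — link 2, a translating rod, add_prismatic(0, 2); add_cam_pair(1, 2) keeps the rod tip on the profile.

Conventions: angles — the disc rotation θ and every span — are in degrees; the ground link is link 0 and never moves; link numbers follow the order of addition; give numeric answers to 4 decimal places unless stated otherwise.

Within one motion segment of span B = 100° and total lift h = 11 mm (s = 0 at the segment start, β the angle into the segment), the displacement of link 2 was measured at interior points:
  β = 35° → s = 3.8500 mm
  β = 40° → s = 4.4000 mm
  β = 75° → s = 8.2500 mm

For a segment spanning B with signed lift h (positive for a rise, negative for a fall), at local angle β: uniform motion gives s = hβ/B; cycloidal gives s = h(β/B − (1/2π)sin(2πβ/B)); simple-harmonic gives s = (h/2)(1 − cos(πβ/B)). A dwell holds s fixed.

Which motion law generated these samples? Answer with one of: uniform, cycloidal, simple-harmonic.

candidates at β/B = r: uniform s = h·r (linear in β); cycloidal s = h·(r − sin(2πr)/(2π)); simple-harmonic s = (h/2)(1 − cos(πr))
β=35°: printed 3.8500 | uniform 3.8500, cycloidal 2.4337, simple-harmonic 3.0031
β=40°: printed 4.4000 | uniform 4.4000, cycloidal 3.3710, simple-harmonic 3.8004
β=75°: printed 8.2500 | uniform 8.2500, cycloidal 10.0007, simple-harmonic 9.3891
only one law matches every sample → uniform

uniform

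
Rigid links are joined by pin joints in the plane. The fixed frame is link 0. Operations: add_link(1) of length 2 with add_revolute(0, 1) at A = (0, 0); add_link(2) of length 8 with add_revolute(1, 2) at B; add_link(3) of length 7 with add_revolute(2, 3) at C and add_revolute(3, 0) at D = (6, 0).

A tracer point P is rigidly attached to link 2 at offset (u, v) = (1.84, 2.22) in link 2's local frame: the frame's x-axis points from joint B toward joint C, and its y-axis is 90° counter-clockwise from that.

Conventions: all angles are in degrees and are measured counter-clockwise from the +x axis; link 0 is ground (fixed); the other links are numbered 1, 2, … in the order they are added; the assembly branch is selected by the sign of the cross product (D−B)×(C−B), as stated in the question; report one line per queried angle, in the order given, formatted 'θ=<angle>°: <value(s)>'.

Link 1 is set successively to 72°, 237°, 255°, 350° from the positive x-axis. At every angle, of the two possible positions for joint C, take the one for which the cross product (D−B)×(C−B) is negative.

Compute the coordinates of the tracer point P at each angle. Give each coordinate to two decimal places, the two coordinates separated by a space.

A=(0,0), D=(6.00,0)
θ=72°: B = A + 2.00·(cos72°, sin72°) = (0.6180, 1.9021)
θ=72°: |BD| = 5.7082
θ=72°: circle(B,8.00) ∩ circle(D,7.00): a=4.1680, h=6.8285
θ=72°:   candidates: C₊=(6.8232,6.9514) cross=38.978; C₋=(2.2724,-5.9250) cross=-38.978
θ=72°:   branch - wants cross < 0 → take C=(2.2724,-5.9250) (cross=-38.978)
θ=72°: ex = (C−B)/|BC| = (0.2068,-0.9784); ey = (0.9784,0.2068)
θ=72°: P = B + 1.84·ex + 2.22·ey = (3.1706,0.5610)
θ=237°: B = A + 2.00·(cos237°, sin237°) = (-1.0893, -1.6773)
θ=237°: |BD| = 7.2850
θ=237°: circle(B,8.00) ∩ circle(D,7.00): a=4.6720, h=6.4940
θ=237°:   candidates: C₊=(1.9620,5.7179) cross=47.309; C₋=(4.9524,-6.9212) cross=-47.309
θ=237°:   branch - wants cross < 0 → take C=(4.9524,-6.9212) (cross=-47.309)
θ=237°: ex = (C−B)/|BC| = (0.7552,-0.6555); ey = (0.6555,0.7552)
θ=237°: P = B + 1.84·ex + 2.22·ey = (1.7555,-1.2068)
θ=255°: B = A + 2.00·(cos255°, sin255°) = (-0.5176, -1.9319)
θ=255°: |BD| = 6.7979
θ=255°: circle(B,8.00) ∩ circle(D,7.00): a=4.5022, h=6.6129
θ=255°:   candidates: C₊=(1.9197,5.6878) cross=44.954; C₋=(5.6782,-6.9926) cross=-44.954
θ=255°:   branch - wants cross < 0 → take C=(5.6782,-6.9926) (cross=-44.954)
θ=255°: ex = (C−B)/|BC| = (0.7745,-0.6326); ey = (0.6326,0.7745)
θ=255°: P = B + 1.84·ex + 2.22·ey = (2.3118,-1.3765)
θ=350°: B = A + 2.00·(cos350°, sin350°) = (1.9696, -0.3473)
θ=350°: |BD| = 4.0453
θ=350°: circle(B,8.00) ∩ circle(D,7.00): a=3.8767, h=6.9980
θ=350°:   candidates: C₊=(5.2312,6.9577) cross=28.309; C₋=(6.4327,-6.9866) cross=-28.309
θ=350°:   branch - wants cross < 0 → take C=(6.4327,-6.9866) (cross=-28.309)
θ=350°: ex = (C−B)/|BC| = (0.5579,-0.8299); ey = (0.8299,0.5579)
θ=350°: P = B + 1.84·ex + 2.22·ey = (4.8385,-0.6358)

θ=72°: 3.17 0.56
θ=237°: 1.76 -1.21
θ=255°: 2.31 -1.38
θ=350°: 4.84 -0.64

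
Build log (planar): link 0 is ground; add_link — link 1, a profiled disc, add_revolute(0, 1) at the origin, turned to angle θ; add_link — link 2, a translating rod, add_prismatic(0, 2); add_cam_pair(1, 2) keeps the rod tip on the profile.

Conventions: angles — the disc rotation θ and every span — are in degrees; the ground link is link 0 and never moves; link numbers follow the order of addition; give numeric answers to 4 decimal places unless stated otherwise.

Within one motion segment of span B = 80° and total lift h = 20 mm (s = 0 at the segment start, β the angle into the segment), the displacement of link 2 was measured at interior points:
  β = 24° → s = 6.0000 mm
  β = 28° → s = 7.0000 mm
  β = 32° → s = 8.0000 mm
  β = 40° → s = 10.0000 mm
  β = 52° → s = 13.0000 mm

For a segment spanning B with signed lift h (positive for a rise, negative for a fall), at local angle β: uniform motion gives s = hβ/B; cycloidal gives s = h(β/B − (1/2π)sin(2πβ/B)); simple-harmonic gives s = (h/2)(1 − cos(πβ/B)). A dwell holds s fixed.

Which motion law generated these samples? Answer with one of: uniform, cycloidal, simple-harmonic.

candidates at β/B = r: uniform s = h·r (linear in β); cycloidal s = h·(r − sin(2πr)/(2π)); simple-harmonic s = (h/2)(1 − cos(πr))
β=24°: printed 6.0000 | uniform 6.0000, cycloidal 2.9727, simple-harmonic 4.1221
β=28°: printed 7.0000 | uniform 7.0000, cycloidal 4.4248, simple-harmonic 5.4601
β=32°: printed 8.0000 | uniform 8.0000, cycloidal 6.1290, simple-harmonic 6.9098
β=40°: printed 10.0000 | uniform 10.0000, cycloidal 10.0000, simple-harmonic 10.0000
β=52°: printed 13.0000 | uniform 13.0000, cycloidal 15.5752, simple-harmonic 14.5399
only one law matches every sample → uniform

uniform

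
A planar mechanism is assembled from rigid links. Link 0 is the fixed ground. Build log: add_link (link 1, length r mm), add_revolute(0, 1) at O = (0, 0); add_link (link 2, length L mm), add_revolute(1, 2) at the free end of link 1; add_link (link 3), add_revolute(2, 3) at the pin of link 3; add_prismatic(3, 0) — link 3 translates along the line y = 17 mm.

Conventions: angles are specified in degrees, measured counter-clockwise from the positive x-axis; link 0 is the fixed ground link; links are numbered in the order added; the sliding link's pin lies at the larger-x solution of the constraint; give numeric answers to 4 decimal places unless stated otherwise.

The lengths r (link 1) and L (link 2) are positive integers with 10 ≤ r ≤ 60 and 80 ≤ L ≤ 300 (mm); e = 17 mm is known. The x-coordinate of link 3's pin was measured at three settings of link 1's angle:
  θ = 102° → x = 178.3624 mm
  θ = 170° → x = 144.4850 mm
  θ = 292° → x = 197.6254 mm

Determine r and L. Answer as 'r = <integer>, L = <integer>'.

constraint per measurement: (x − r cos θ)² + (r sin θ − e)² = L²
subtracting the θ₁ and θ₂ equations cancels the r² and L² terms:
r = (x₁² − x₂²) / (2[(x₁cos θ₁ + e sin θ₁) − (x₂cos θ₂ + e sin θ₂)]) = 46.0001 → r = 46
L² = (x₁ − r cos θ₁)² + (r sin θ₁ − e)² = 36100.0167 → L = 190.0000 → L = 190
check at θ₃=292°: x = 197.6254 (printed 197.6254) ✓

r = 46, L = 190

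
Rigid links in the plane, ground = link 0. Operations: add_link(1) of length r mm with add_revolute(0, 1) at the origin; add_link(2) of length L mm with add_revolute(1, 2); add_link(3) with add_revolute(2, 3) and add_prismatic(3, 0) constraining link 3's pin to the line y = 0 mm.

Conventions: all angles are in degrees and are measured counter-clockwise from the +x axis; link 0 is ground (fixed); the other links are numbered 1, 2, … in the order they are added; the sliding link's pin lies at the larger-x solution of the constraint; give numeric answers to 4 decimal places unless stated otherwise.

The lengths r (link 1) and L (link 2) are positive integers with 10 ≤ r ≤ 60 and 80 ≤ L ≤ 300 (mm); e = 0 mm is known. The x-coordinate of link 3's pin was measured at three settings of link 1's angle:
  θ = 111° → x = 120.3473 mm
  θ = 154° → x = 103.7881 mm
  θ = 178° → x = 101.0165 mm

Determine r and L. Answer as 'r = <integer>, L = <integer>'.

constraint per measurement: (x − r cos θ)² + (r sin θ − e)² = L²
subtracting the θ₁ and θ₂ equations cancels the r² and L² terms:
r = (x₁² − x₂²) / (2[(x₁cos θ₁ + e sin θ₁) − (x₂cos θ₂ + e sin θ₂)]) = 37.0000 → r = 37
L² = (x₁ − r cos θ₁)² + (r sin θ₁ − e)² = 19043.9901 → L = 138.0000 → L = 138
check at θ₃=178°: x = 101.0165 (printed 101.0165) ✓

r = 37, L = 138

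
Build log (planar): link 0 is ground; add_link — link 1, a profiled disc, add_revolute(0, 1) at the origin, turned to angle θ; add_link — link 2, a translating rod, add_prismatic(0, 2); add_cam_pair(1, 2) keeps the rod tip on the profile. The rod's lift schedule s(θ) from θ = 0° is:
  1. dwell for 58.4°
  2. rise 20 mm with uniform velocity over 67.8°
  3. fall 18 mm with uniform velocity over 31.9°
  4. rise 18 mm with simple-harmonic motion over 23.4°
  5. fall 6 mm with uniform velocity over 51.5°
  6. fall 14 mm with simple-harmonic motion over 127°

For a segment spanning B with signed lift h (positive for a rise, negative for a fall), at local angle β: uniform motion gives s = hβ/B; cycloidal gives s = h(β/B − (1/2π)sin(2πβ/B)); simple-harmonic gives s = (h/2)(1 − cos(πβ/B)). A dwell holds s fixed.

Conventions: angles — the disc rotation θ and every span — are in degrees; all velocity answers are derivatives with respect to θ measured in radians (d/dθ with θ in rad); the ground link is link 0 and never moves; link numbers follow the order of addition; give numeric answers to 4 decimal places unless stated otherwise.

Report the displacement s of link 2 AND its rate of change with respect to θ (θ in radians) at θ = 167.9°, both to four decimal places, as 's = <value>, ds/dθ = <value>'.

seg 1 [0°–58.4°] dwell: s stays 0.0000
seg 2 [58.4°–126.2°] uniform, h=20: full span → s += 20 → s = 20.0000
seg 3 [126.2°–158.1°] uniform, h=-18: full span → s += -18 → s = 2.0000
seg 4 [158.1°–181.5°] simple-harmonic, h=18: θ=167.9° here. β=9.8, B=23.4. 18/2·(1 − cos(π·0.4188)) = 6.7290 → s = 8.7290
velocity in seg [158.1°–181.5°] (simple-harmonic), θ in radians: β = 9.8° = 0.1710 rad, B = 23.4° = 0.4084 rad; ds/dθ = (πh/(2B)) sin(πβ/B) = (π·18/(2·0.4084)) sin(π·0.4188) = 66.990562 mm/rad

s = 8.7290, ds/dθ = 66.9906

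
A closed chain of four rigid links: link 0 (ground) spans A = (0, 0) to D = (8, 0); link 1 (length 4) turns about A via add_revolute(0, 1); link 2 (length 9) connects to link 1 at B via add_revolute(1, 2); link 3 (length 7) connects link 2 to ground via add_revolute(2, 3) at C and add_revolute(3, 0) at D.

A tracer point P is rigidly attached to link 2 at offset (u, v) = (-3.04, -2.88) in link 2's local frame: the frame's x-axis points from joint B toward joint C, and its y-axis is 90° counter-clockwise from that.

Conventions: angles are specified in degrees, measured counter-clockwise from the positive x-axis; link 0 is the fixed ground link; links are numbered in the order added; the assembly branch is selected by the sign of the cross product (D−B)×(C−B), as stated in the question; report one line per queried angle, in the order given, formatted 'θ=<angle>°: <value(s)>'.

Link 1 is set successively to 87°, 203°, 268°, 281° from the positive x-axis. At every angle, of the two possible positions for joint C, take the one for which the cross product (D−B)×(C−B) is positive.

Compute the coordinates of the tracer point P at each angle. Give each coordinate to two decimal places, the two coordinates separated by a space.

A=(0,0), D=(8.00,0)
θ=87°: B = A + 4.00·(cos87°, sin87°) = (0.2093, 3.9945)
θ=87°: |BD| = 8.7550
θ=87°: circle(B,9.00) ∩ circle(D,7.00): a=6.2050, h=6.5190
θ=87°:   candidates: C₊=(8.7052,6.9644) cross=57.074; C₋=(2.7566,-4.6375) cross=-57.074
θ=87°:   branch + wants cross > 0 → take C=(8.7052,6.9644) (cross=57.074)
θ=87°: ex = (C−B)/|BC| = (0.9440,0.3300); ey = (-0.3300,0.9440)
θ=87°: P = B + -3.04·ex + -2.88·ey = (-1.7100,0.2727)
θ=203°: B = A + 4.00·(cos203°, sin203°) = (-3.6820, -1.5629)
θ=203°: |BD| = 11.7861
θ=203°: circle(B,9.00) ∩ circle(D,7.00): a=7.2506, h=5.3319
θ=203°:   candidates: C₊=(2.7975,4.6834) cross=62.842; C₋=(4.2116,-5.8862) cross=-62.842
θ=203°:   branch + wants cross > 0 → take C=(2.7975,4.6834) (cross=62.842)
θ=203°: ex = (C−B)/|BC| = (0.7199,0.6940); ey = (-0.6940,0.7199)
θ=203°: P = B + -3.04·ex + -2.88·ey = (-3.8718,-5.7462)
θ=268°: B = A + 4.00·(cos268°, sin268°) = (-0.1396, -3.9976)
θ=268°: |BD| = 9.0683
θ=268°: circle(B,9.00) ∩ circle(D,7.00): a=6.2985, h=6.4287
θ=268°:   candidates: C₊=(2.6799,4.5494) cross=58.297; C₋=(8.3479,-6.9914) cross=-58.297
θ=268°:   branch + wants cross > 0 → take C=(2.6799,4.5494) (cross=58.297)
θ=268°: ex = (C−B)/|BC| = (0.3133,0.9497); ey = (-0.9497,0.3133)
θ=268°: P = B + -3.04·ex + -2.88·ey = (1.6430,-7.7868)
θ=281°: B = A + 4.00·(cos281°, sin281°) = (0.7632, -3.9265)
θ=281°: |BD| = 8.2334
θ=281°: circle(B,9.00) ∩ circle(D,7.00): a=6.0600, h=6.6541
θ=281°:   candidates: C₊=(2.9164,4.8121) cross=54.785; C₋=(9.2630,-6.8851) cross=-54.785
θ=281°:   branch + wants cross > 0 → take C=(2.9164,4.8121) (cross=54.785)
θ=281°: ex = (C−B)/|BC| = (0.2392,0.9710); ey = (-0.9710,0.2392)
θ=281°: P = B + -3.04·ex + -2.88·ey = (2.8323,-7.5672)

θ=87°: -1.71 0.27
θ=203°: -3.87 -5.75
θ=268°: 1.64 -7.79
θ=281°: 2.83 -7.57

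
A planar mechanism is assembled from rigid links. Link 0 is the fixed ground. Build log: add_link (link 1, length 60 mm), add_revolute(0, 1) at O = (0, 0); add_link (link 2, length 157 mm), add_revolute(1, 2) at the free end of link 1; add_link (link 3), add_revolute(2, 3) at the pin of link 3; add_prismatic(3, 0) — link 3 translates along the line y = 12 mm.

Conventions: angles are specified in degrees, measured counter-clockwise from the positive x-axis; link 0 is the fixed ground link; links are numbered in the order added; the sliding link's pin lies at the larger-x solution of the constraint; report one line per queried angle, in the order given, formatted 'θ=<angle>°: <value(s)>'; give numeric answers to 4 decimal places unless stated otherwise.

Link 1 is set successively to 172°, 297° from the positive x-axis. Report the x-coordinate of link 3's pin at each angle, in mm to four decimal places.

geometry: r = 60 mm, L = 157 mm, e = 12 mm
θ=172°: crank pin P = (r cos θ, r sin θ) = (-59.416084, 8.350386)
θ=172°: h = r sin θ − e = 8.350386 − 12 = -3.649614
θ=172°: x = r cos θ + √(L² − h²) = -59.416084 + 156.957575 = 97.541491
θ=297°: crank pin P = (r cos θ, r sin θ) = (27.239430, -53.460391)
θ=297°: h = r sin θ − e = -53.460391 − 12 = -65.460391
θ=297°: x = r cos θ + √(L² − h²) = 27.239430 + 142.702268 = 169.941697

θ=172°: 97.5415
θ=297°: 169.9417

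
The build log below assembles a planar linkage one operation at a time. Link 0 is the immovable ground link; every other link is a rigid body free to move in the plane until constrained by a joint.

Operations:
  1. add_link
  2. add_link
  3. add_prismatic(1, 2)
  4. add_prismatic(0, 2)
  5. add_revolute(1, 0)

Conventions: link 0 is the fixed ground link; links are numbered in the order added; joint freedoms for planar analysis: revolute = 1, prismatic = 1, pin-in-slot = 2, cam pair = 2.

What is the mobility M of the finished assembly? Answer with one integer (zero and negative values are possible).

link 0 = ground. State L|J1|J2 = 1|0|0
+link1  2|0|0
+link2  3|0|0
P(1,2) f=1→J1  3|1|0
P(0,2) f=1→J1  3|2|0
R(1,0) f=1→J1  3|3|0
M = 3(3−1)−2·3−0 = 6−6−0 = 0

M = 0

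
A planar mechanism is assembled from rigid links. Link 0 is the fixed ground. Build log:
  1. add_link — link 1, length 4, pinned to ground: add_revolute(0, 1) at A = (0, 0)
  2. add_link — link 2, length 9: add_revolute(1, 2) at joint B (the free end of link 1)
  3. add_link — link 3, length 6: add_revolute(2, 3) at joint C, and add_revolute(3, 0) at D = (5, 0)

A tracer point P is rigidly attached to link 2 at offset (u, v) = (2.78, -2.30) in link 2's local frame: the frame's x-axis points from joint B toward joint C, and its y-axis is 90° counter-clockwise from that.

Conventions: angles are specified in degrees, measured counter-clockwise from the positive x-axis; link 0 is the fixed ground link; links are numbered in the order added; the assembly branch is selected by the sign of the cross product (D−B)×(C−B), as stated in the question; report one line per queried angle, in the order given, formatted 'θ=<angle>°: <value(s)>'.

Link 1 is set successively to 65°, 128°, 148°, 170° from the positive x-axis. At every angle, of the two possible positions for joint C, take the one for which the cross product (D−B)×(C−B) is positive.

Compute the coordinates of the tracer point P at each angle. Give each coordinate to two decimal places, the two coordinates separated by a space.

A=(0,0), D=(5.00,0)
θ=65°: B = A + 4.00·(cos65°, sin65°) = (1.6905, 3.6252)
θ=65°: |BD| = 4.9087
θ=65°: circle(B,9.00) ∩ circle(D,6.00): a=7.0381, h=5.6094
θ=65°:   candidates: C₊=(10.5784,2.2094) cross=27.535; C₋=(2.2929,-5.3546) cross=-27.535
θ=65°:   branch + wants cross > 0 → take C=(10.5784,2.2094) (cross=27.535)
θ=65°: ex = (C−B)/|BC| = (0.9875,-0.1573); ey = (0.1573,0.9875)
θ=65°: P = B + 2.78·ex + -2.30·ey = (4.0740,0.9165)
θ=128°: B = A + 4.00·(cos128°, sin128°) = (-2.4626, 3.1520)
θ=128°: |BD| = 8.1010
θ=128°: circle(B,9.00) ∩ circle(D,6.00): a=6.8279, h=5.8634
θ=128°:   candidates: C₊=(6.1086,5.8967) cross=47.499; C₋=(1.5458,-4.9060) cross=-47.499
θ=128°:   branch + wants cross > 0 → take C=(6.1086,5.8967) (cross=47.499)
θ=128°: ex = (C−B)/|BC| = (0.9524,0.3050); ey = (-0.3050,0.9524)
θ=128°: P = B + 2.78·ex + -2.30·ey = (0.8863,1.8094)
θ=148°: B = A + 4.00·(cos148°, sin148°) = (-3.3922, 2.1197)
θ=148°: |BD| = 8.6557
θ=148°: circle(B,9.00) ∩ circle(D,6.00): a=6.9273, h=5.7456
θ=148°:   candidates: C₊=(4.7312,5.9940) cross=49.733; C₋=(1.9172,-5.1474) cross=-49.733
θ=148°:   branch + wants cross > 0 → take C=(4.7312,5.9940) (cross=49.733)
θ=148°: ex = (C−B)/|BC| = (0.9026,0.4305); ey = (-0.4305,0.9026)
θ=148°: P = B + 2.78·ex + -2.30·ey = (0.1071,1.2404)
θ=170°: B = A + 4.00·(cos170°, sin170°) = (-3.9392, 0.6946)
θ=170°: |BD| = 8.9662
θ=170°: circle(B,9.00) ∩ circle(D,6.00): a=6.9925, h=5.6661
θ=170°:   candidates: C₊=(3.4712,5.8020) cross=50.803; C₋=(2.5933,-5.4962) cross=-50.803
θ=170°:   branch + wants cross > 0 → take C=(3.4712,5.8020) (cross=50.803)
θ=170°: ex = (C−B)/|BC| = (0.8234,0.5675); ey = (-0.5675,0.8234)
θ=170°: P = B + 2.78·ex + -2.30·ey = (-0.3450,0.3784)

θ=65°: 4.07 0.92
θ=128°: 0.89 1.81
θ=148°: 0.11 1.24
θ=170°: -0.35 0.38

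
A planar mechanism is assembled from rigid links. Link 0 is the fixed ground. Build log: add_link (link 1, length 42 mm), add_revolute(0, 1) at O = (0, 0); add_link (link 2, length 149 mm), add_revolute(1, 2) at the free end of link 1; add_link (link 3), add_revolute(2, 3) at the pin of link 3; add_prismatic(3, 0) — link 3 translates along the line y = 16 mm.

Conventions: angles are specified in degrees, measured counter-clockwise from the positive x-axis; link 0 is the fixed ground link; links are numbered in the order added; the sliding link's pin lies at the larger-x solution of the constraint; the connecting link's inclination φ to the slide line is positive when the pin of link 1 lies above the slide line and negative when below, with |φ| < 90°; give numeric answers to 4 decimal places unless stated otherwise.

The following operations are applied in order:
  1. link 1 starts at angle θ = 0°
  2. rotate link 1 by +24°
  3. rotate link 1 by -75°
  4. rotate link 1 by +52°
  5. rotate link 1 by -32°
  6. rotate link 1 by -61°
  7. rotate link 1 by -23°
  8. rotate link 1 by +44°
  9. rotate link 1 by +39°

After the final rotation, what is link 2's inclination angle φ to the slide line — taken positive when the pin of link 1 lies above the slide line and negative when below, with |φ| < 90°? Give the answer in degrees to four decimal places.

geometry: r = 42 mm, L = 149 mm, e = 16 mm; θ starts at 0°
rotate link 1 by +24°: θ ← 0° +24° = 24°
rotate link 1 by -75°: θ ← 24° -75° = -51°
rotate link 1 by +52°: θ ← -51° +52° = 1°
rotate link 1 by -32°: θ ← 1° -32° = -31°
rotate link 1 by -61°: θ ← -31° -61° = -92°
rotate link 1 by -23°: θ ← -92° -23° = -115°
rotate link 1 by +44°: θ ← -115° +44° = -71°
rotate link 1 by +39°: θ ← -71° +39° = -32°
h = r sin θ − e = -22.256609 − 16 = -38.256609
sin φ = h / L = -38.256609 / 149 = -0.25675577
φ = arcsin(-0.25675577) = -14.877647°

-14.8776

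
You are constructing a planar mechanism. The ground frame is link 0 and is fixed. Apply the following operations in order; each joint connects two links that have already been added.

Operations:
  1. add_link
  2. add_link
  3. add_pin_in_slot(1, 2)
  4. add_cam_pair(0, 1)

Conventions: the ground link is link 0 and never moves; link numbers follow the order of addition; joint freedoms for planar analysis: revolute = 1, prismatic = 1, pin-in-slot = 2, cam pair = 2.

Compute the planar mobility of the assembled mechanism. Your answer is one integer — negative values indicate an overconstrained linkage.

ground; <1,0,0>
#1 <2,0,0>
#2 <3,0,0>
PS:1↔2 J2 <3,0,1>
C:0↔1 J2 <3,0,2>
3×2 − 2×0 − 1×2 = 4

M = 4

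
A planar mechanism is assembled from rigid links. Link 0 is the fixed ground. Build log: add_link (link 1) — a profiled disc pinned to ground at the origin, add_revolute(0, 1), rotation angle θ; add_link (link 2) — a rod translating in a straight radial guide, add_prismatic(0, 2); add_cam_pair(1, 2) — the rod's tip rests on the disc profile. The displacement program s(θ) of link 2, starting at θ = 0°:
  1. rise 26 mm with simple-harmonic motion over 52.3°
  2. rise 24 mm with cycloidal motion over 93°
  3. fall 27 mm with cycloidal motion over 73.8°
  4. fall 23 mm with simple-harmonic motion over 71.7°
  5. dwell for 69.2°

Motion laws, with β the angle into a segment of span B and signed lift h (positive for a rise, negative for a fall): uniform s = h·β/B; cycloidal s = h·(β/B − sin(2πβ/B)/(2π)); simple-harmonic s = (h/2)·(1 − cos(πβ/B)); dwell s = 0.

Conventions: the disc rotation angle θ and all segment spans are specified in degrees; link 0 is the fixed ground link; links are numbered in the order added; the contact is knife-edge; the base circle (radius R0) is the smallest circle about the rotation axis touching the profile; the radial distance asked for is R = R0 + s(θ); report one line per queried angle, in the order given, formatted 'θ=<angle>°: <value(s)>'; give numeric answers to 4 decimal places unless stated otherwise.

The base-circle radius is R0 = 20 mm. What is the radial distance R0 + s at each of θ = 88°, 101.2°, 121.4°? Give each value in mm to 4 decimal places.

seg 1 [0°–52.3°] simple-harmonic, h=26: full span → s += 26 → s = 26.0000
seg 2 [52.3°–145.3°] cycloidal, h=24: θ=88° here. β=35.7, B=93. 24·(0.3839 − sin(2π·0.3839)/(2π)) = 6.6666 → s = 32.6666
seg 2 [52.3°–145.3°] cycloidal, h=24: θ=101.2° here. β=48.9, B=93. 24·(0.5258 − sin(2π·0.5258)/(2π)) = 13.2360 → s = 39.2360
seg 2 [52.3°–145.3°] cycloidal, h=24: θ=121.4° here. β=69.1, B=93. 24·(0.7430 − sin(2π·0.7430)/(2π)) = 21.6483 → s = 47.6483
θ=88°: R = R0 + s = 20 + 32.6666 = 52.6666
θ=101.2°: R = R0 + s = 20 + 39.2360 = 59.2360
θ=121.4°: R = R0 + s = 20 + 47.6483 = 67.6483

θ=88°: 52.6666
θ=101.2°: 59.2360
θ=121.4°: 67.6483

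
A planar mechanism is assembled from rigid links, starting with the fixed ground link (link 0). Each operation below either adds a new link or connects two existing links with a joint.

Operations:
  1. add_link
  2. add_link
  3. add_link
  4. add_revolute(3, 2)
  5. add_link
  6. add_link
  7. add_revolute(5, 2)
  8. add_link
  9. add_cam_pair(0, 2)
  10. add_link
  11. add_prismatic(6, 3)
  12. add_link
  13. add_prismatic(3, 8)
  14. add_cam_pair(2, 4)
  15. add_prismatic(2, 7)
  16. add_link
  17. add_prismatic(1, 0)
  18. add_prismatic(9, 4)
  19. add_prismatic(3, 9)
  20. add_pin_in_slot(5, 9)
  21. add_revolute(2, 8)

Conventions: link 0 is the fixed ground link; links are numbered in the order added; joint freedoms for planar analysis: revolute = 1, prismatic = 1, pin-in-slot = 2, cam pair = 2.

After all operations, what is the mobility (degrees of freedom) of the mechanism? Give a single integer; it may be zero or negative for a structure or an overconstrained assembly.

L=1 J1=0 J2=0
add link → L=2 J1=0 J2=0
add link → L=3 J1=0 J2=0
add link → L=4 J1=0 J2=0
R@3,2 dof=1 J1 → L=4 J1=1 J2=0
add link → L=5 J1=1 J2=0
add link → L=6 J1=1 J2=0
R@5,2 dof=1 J1 → L=6 J1=2 J2=0
add link → L=7 J1=2 J2=0
C@0,2 dof=2 J2 → L=7 J1=2 J2=1
add link → L=8 J1=2 J2=1
P@6,3 dof=1 J1 → L=8 J1=3 J2=1
add link → L=9 J1=3 J2=1
P@3,8 dof=1 J1 → L=9 J1=4 J2=1
C@2,4 dof=2 J2 → L=9 J1=4 J2=2
P@2,7 dof=1 J1 → L=9 J1=5 J2=2
add link → L=10 J1=5 J2=2
P@1,0 dof=1 J1 → L=10 J1=6 J2=2
P@9,4 dof=1 J1 → L=10 J1=7 J2=2
P@3,9 dof=1 J1 → L=10 J1=8 J2=2
PS@5,9 dof=2 J2 → L=10 J1=8 J2=3
R@2,8 dof=1 J1 → L=10 J1=9 J2=3
M=3(L−1)−2J1−J2=3·9−2·9−3=6

M = 6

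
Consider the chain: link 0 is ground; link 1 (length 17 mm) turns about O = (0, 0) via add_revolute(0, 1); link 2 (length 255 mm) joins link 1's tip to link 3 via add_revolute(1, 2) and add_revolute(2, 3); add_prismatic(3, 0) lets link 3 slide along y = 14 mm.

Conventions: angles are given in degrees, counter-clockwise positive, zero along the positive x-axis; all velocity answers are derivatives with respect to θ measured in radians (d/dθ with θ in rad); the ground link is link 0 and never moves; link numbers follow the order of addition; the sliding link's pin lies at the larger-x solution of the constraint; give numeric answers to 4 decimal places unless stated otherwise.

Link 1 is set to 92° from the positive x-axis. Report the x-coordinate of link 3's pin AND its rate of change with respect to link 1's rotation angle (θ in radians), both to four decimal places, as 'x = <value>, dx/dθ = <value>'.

geometry: r = 17 mm, L = 255 mm, e = 14 mm
crank pin P = (r cos θ, r sin θ) = (-0.593291, 16.989644)
h = r sin θ − e = 16.989644 − 14 = 2.989644
x = r cos θ + √(L² − h²) = -0.593291 + 254.982474 = 254.389183
dx/dθ = −r sin θ − h·r cos θ/√(L² − h²) (θ in radians; h = 2.989644) = -16.982688

x = 254.3892, dx/dθ = -16.9827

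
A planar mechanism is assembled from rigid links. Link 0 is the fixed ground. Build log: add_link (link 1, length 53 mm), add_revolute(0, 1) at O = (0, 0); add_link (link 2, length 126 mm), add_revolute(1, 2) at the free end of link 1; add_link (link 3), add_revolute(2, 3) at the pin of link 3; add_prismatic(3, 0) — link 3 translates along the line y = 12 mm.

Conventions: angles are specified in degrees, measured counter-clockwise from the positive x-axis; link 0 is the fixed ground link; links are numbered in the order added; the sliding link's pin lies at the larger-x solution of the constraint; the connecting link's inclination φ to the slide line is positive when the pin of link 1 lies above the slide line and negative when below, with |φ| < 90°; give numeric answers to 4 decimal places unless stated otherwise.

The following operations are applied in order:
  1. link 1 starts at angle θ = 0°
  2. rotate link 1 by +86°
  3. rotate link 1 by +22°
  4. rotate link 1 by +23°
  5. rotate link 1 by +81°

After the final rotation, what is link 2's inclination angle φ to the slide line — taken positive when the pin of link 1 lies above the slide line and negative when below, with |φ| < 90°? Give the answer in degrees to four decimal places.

geometry: r = 53 mm, L = 126 mm, e = 12 mm; θ starts at 0°
rotate link 1 by +86°: θ ← 0° +86° = 86°
rotate link 1 by +22°: θ ← 86° +22° = 108°
rotate link 1 by +23°: θ ← 108° +23° = 131°
rotate link 1 by +81°: θ ← 131° +81° = 212°
h = r sin θ − e = -28.085721 − 12 = -40.085721
sin φ = h / L = -40.085721 / 126 = -0.31814064
φ = arcsin(-0.31814064) = -18.550516°

-18.5505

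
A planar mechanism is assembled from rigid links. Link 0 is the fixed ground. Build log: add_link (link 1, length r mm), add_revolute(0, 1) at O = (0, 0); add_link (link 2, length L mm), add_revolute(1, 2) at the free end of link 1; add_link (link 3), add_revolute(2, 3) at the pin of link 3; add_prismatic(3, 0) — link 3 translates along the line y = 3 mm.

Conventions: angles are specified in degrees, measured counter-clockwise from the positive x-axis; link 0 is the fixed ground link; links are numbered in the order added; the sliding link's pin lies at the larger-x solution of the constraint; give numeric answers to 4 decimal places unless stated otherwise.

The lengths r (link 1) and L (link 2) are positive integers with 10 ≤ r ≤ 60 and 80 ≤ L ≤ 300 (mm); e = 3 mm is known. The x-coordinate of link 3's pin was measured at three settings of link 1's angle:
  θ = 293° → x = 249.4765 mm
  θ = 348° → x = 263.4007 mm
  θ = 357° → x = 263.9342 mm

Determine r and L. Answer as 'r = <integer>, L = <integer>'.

constraint per measurement: (x − r cos θ)² + (r sin θ − e)² = L²
subtracting the θ₁ and θ₂ equations cancels the r² and L² terms:
r = (x₁² − x₂²) / (2[(x₁cos θ₁ + e sin θ₁) − (x₂cos θ₂ + e sin θ₂)]) = 22.0000 → r = 22
L² = (x₁ − r cos θ₁)² + (r sin θ₁ − e)² = 58563.9884 → L = 242.0000 → L = 242
check at θ₃=357°: x = 263.9342 (printed 263.9342) ✓

r = 22, L = 242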